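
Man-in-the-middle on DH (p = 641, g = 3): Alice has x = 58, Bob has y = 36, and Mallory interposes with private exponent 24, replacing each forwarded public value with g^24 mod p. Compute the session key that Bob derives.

255

Bob receives Mallory's public value M = 3^24 mod 641 instead of the honest one.
3^1 ≡ 3 (mod 641)
3^2 = (3^1)^2 ≡ 3^2 = 9 ≡ 9 (mod 641)
3^4 = (3^2)^2 ≡ 9^2 = 81 ≡ 81 (mod 641)
3^8 = (3^4)^2 ≡ 81^2 = 6561 ≡ 151 (mod 641)
3^16 = (3^8)^2 ≡ 151^2 = 22801 ≡ 366 (mod 641)
3^24 = 3^16 · 3^8 ≡ 366 · 151 ≡ 140 (mod 641).
So M = 140. Bob computes K = M^36 mod 641.
140^1 ≡ 140 (mod 641)
140^2 = (140^1)^2 ≡ 140^2 = 19600 ≡ 370 (mod 641)
140^4 = (140^2)^2 ≡ 370^2 = 136900 ≡ 367 (mod 641)
140^8 = (140^4)^2 ≡ 367^2 = 134689 ≡ 79 (mod 641)
140^16 = (140^8)^2 ≡ 79^2 = 6241 ≡ 472 (mod 641)
140^32 = (140^16)^2 ≡ 472^2 = 222784 ≡ 357 (mod 641)
140^36 = 140^32 · 140^4 ≡ 357 · 367 ≡ 255 (mod 641).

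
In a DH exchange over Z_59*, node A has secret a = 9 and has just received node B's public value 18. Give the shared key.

38

Shared key K = 18^9 mod 59.
18^1 ≡ 18 (mod 59)
18^2 = (18^1)^2 ≡ 18^2 = 324 ≡ 29 (mod 59)
18^4 = (18^2)^2 ≡ 29^2 = 841 ≡ 15 (mod 59)
18^8 = (18^4)^2 ≡ 15^2 = 225 ≡ 48 (mod 59)
18^9 = 18^8 · 18^1 ≡ 48 · 18 ≡ 38 (mod 59).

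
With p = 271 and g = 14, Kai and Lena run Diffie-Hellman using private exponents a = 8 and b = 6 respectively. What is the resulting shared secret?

98

Lena sends B = g^b mod p = 14^6 mod 271.
14^1 ≡ 14 (mod 271)
14^2 = (14^1)^2 ≡ 14^2 = 196 ≡ 196 (mod 271)
14^4 = (14^2)^2 ≡ 196^2 = 38416 ≡ 205 (mod 271)
14^6 = 14^4 · 14^2 ≡ 205 · 196 ≡ 72 (mod 271).
So B = 72. Kai then computes K = B^a mod p = 72^8 mod 271.
72^1 ≡ 72 (mod 271)
72^2 = (72^1)^2 ≡ 72^2 = 5184 ≡ 35 (mod 271)
72^4 = (72^2)^2 ≡ 35^2 = 1225 ≡ 141 (mod 271)
72^8 = (72^4)^2 ≡ 141^2 = 19881 ≡ 98 (mod 271)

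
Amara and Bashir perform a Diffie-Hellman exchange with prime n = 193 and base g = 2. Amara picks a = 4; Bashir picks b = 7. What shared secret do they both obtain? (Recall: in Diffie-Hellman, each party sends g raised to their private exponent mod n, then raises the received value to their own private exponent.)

Bashir sends B = g^b mod n = 2^7 mod 193.
2^1 ≡ 2 (mod 193)
2^2 = (2^1)^2 ≡ 2^2 = 4 ≡ 4 (mod 193)
2^4 = (2^2)^2 ≡ 4^2 = 16 ≡ 16 (mod 193)
2^7 = 2^4 · 2^2 · 2^1 ≡ 16 · 4 · 2 ≡ 128 (mod 193).
So B = 128. Amara then computes K = B^a mod n = 128^4 mod 193.
128^1 ≡ 128 (mod 193)
128^2 = (128^1)^2 ≡ 128^2 = 16384 ≡ 172 (mod 193)
128^4 = (128^2)^2 ≡ 172^2 = 29584 ≡ 55 (mod 193)

55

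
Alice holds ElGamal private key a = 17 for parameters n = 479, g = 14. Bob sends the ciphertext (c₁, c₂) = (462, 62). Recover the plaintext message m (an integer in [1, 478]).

Shared mask s = c₁^a mod n = 462^17 mod 479.
462^1 ≡ 462 (mod 479)
462^2 = (462^1)^2 ≡ 462^2 = 213444 ≡ 289 (mod 479)
462^4 = (462^2)^2 ≡ 289^2 = 83521 ≡ 175 (mod 479)
462^8 = (462^4)^2 ≡ 175^2 = 30625 ≡ 448 (mod 479)
462^16 = (462^8)^2 ≡ 448^2 = 200704 ≡ 3 (mod 479)
462^17 = 462^16 · 462^1 ≡ 3 · 462 ≡ 428 (mod 479).
So s = 428; s⁻¹ ≡ 216 (mod 479).
m = c₂ · s⁻¹ mod 479 = 62 · 216 mod 479 = 459.

459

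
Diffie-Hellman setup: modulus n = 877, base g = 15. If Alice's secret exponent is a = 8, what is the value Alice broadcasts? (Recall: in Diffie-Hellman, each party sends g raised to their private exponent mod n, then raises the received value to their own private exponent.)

199

Public value = 15^{8} \pmod{877}.
15^1 ≡ 15 (mod 877)
15^2 = (15^1)^2 ≡ 15^2 = 225 ≡ 225 (mod 877)
15^4 = (15^2)^2 ≡ 225^2 = 50625 ≡ 636 (mod 877)
15^8 = (15^4)^2 ≡ 636^2 = 404496 ≡ 199 (mod 877)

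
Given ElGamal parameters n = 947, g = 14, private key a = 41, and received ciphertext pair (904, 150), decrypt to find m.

Shared mask s = c₁^a mod n = 904^41 mod 947.
904^1 ≡ 904 (mod 947)
904^2 = (904^1)^2 ≡ 904^2 = 817216 ≡ 902 (mod 947)
904^4 = (904^2)^2 ≡ 902^2 = 813604 ≡ 131 (mod 947)
904^8 = (904^4)^2 ≡ 131^2 = 17161 ≡ 115 (mod 947)
904^16 = (904^8)^2 ≡ 115^2 = 13225 ≡ 914 (mod 947)
904^32 = (904^16)^2 ≡ 914^2 = 835396 ≡ 142 (mod 947)
904^41 = 904^32 · 904^8 · 904^1 ≡ 142 · 115 · 904 ≡ 484 (mod 947).
So s = 484; s⁻¹ ≡ 902 (mod 947).
m = c₂ · s⁻¹ mod 947 = 150 · 902 mod 947 = 826.

826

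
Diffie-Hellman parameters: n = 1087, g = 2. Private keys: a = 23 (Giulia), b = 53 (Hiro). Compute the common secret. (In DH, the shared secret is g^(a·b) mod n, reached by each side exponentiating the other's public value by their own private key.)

855

Giulia sends A = g^a mod n = 2^23 mod 1087.
2^1 ≡ 2 (mod 1087)
2^2 = (2^1)^2 ≡ 2^2 = 4 ≡ 4 (mod 1087)
2^4 = (2^2)^2 ≡ 4^2 = 16 ≡ 16 (mod 1087)
2^8 = (2^4)^2 ≡ 16^2 = 256 ≡ 256 (mod 1087)
2^16 = (2^8)^2 ≡ 256^2 = 65536 ≡ 316 (mod 1087)
2^23 = 2^16 · 2^4 · 2^2 · 2^1 ≡ 316 · 16 · 4 · 2 ≡ 229 (mod 1087).
So A = 229. Hiro then computes K = A^b mod n = 229^53 mod 1087.
229^1 ≡ 229 (mod 1087)
229^2 = (229^1)^2 ≡ 229^2 = 52441 ≡ 265 (mod 1087)
229^4 = (229^2)^2 ≡ 265^2 = 70225 ≡ 657 (mod 1087)
229^8 = (229^4)^2 ≡ 657^2 = 431649 ≡ 110 (mod 1087)
229^16 = (229^8)^2 ≡ 110^2 = 12100 ≡ 143 (mod 1087)
229^32 = (229^16)^2 ≡ 143^2 = 20449 ≡ 883 (mod 1087)
229^53 = 229^32 · 229^16 · 229^4 · 229^1 ≡ 883 · 143 · 657 · 229 ≡ 855 (mod 1087).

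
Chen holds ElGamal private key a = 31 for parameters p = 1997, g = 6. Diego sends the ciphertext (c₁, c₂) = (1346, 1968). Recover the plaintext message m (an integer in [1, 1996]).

Shared mask s = c₁^a mod p = 1346^31 mod 1997.
1346^1 ≡ 1346 (mod 1997)
1346^2 = (1346^1)^2 ≡ 1346^2 = 1811716 ≡ 437 (mod 1997)
1346^4 = (1346^2)^2 ≡ 437^2 = 190969 ≡ 1254 (mod 1997)
1346^8 = (1346^4)^2 ≡ 1254^2 = 1572516 ≡ 877 (mod 1997)
1346^16 = (1346^8)^2 ≡ 877^2 = 769129 ≡ 284 (mod 1997)
1346^31 = 1346^16 · 1346^8 · 1346^4 · 1346^2 · 1346^1 ≡ 284 · 877 · 1254 · 437 · 1346 ≡ 416 (mod 1997).
So s = 416; s⁻¹ ≡ 1973 (mod 1997).
m = c₂ · s⁻¹ mod 1997 = 1968 · 1973 mod 1997 = 696.

696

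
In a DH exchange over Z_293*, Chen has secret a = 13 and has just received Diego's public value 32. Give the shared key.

218

Shared key K = 32^13 mod 293.
32^1 ≡ 32 (mod 293)
32^2 = (32^1)^2 ≡ 32^2 = 1024 ≡ 145 (mod 293)
32^4 = (32^2)^2 ≡ 145^2 = 21025 ≡ 222 (mod 293)
32^8 = (32^4)^2 ≡ 222^2 = 49284 ≡ 60 (mod 293)
32^13 = 32^8 · 32^4 · 32^1 ≡ 60 · 222 · 32 ≡ 218 (mod 293).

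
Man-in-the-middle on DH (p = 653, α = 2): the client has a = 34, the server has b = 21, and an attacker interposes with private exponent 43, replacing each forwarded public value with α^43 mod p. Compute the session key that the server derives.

The server receives an attacker's public value M = 2^43 mod 653 instead of the honest one.
2^1 ≡ 2 (mod 653)
2^2 = (2^1)^2 ≡ 2^2 = 4 ≡ 4 (mod 653)
2^4 = (2^2)^2 ≡ 4^2 = 16 ≡ 16 (mod 653)
2^8 = (2^4)^2 ≡ 16^2 = 256 ≡ 256 (mod 653)
2^16 = (2^8)^2 ≡ 256^2 = 65536 ≡ 236 (mod 653)
2^32 = (2^16)^2 ≡ 236^2 = 55696 ≡ 191 (mod 653)
2^43 = 2^32 · 2^8 · 2^2 · 2^1 ≡ 191 · 256 · 4 · 2 ≡ 21 (mod 653).
So M = 21. The server computes K = M^21 mod 653.
21^1 ≡ 21 (mod 653)
21^2 = (21^1)^2 ≡ 21^2 = 441 ≡ 441 (mod 653)
21^4 = (21^2)^2 ≡ 441^2 = 194481 ≡ 540 (mod 653)
21^8 = (21^4)^2 ≡ 540^2 = 291600 ≡ 362 (mod 653)
21^16 = (21^8)^2 ≡ 362^2 = 131044 ≡ 444 (mod 653)
21^21 = 21^16 · 21^4 · 21^1 ≡ 444 · 540 · 21 ≡ 330 (mod 653).

330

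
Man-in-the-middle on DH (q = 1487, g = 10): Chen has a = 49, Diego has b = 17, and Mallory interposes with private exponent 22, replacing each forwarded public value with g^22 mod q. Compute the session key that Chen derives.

74

Chen receives Mallory's public value M = 10^22 mod 1487 instead of the honest one.
10^1 ≡ 10 (mod 1487)
10^2 = (10^1)^2 ≡ 10^2 = 100 ≡ 100 (mod 1487)
10^4 = (10^2)^2 ≡ 100^2 = 10000 ≡ 1078 (mod 1487)
10^8 = (10^4)^2 ≡ 1078^2 = 1162084 ≡ 737 (mod 1487)
10^16 = (10^8)^2 ≡ 737^2 = 543169 ≡ 414 (mod 1487)
10^22 = 10^16 · 10^4 · 10^2 ≡ 414 · 1078 · 100 ≡ 1356 (mod 1487).
So M = 1356. Chen computes K = M^49 mod 1487.
1356^1 ≡ 1356 (mod 1487)
1356^2 = (1356^1)^2 ≡ 1356^2 = 1838736 ≡ 804 (mod 1487)
1356^4 = (1356^2)^2 ≡ 804^2 = 646416 ≡ 1058 (mod 1487)
1356^8 = (1356^4)^2 ≡ 1058^2 = 1119364 ≡ 1140 (mod 1487)
1356^16 = (1356^8)^2 ≡ 1140^2 = 1299600 ≡ 1449 (mod 1487)
1356^32 = (1356^16)^2 ≡ 1449^2 = 2099601 ≡ 1444 (mod 1487)
1356^49 = 1356^32 · 1356^16 · 1356^1 ≡ 1444 · 1449 · 1356 ≡ 74 (mod 1487).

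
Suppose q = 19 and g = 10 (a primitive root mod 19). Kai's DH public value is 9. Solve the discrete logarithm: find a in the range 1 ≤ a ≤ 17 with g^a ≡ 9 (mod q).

10

Try successive powers of 10 modulo 19:
10^1 ≡ 10
10^2 ≡ 5
10^3 ≡ 12
10^4 ≡ 6
10^5 ≡ 3
10^6 ≡ 11
10^7 ≡ 15
10^8 ≡ 17
10^9 ≡ 18
10^10 ≡ 9
Found: a = 10.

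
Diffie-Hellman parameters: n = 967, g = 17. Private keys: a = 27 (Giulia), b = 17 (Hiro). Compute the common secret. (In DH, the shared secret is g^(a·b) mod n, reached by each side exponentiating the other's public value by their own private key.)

95

Giulia sends A = g^a mod n = 17^27 mod 967.
17^1 ≡ 17 (mod 967)
17^2 = (17^1)^2 ≡ 17^2 = 289 ≡ 289 (mod 967)
17^4 = (17^2)^2 ≡ 289^2 = 83521 ≡ 359 (mod 967)
17^8 = (17^4)^2 ≡ 359^2 = 128881 ≡ 270 (mod 967)
17^16 = (17^8)^2 ≡ 270^2 = 72900 ≡ 375 (mod 967)
17^27 = 17^16 · 17^8 · 17^2 · 17^1 ≡ 375 · 270 · 289 · 17 ≡ 11 (mod 967).
So A = 11. Hiro then computes K = A^b mod n = 11^17 mod 967.
11^1 ≡ 11 (mod 967)
11^2 = (11^1)^2 ≡ 11^2 = 121 ≡ 121 (mod 967)
11^4 = (11^2)^2 ≡ 121^2 = 14641 ≡ 136 (mod 967)
11^8 = (11^4)^2 ≡ 136^2 = 18496 ≡ 123 (mod 967)
11^16 = (11^8)^2 ≡ 123^2 = 15129 ≡ 624 (mod 967)
11^17 = 11^16 · 11^1 ≡ 624 · 11 ≡ 95 (mod 967).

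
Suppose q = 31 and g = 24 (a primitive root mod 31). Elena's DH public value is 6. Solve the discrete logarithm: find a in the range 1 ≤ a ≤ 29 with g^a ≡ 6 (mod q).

Try successive powers of 24 modulo 31:
24^1 ≡ 24
24^2 ≡ 18
24^3 ≡ 29
24^4 ≡ 14
24^5 ≡ 26
24^6 ≡ 4
24^7 ≡ 3
24^8 ≡ 10
24^9 ≡ 23
24^10 ≡ 25
24^11 ≡ 11
24^12 ≡ 16
24^13 ≡ 12
24^14 ≡ 9
24^15 ≡ 30
24^16 ≡ 7
24^17 ≡ 13
24^18 ≡ 2
24^19 ≡ 17
24^20 ≡ 5
24^21 ≡ 27
24^22 ≡ 28
24^23 ≡ 21
24^24 ≡ 8
24^25 ≡ 6
Found: a = 25.

25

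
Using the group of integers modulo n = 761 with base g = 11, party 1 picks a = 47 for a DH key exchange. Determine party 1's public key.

12

Public value = 11^47 mod 761.
11^1 ≡ 11 (mod 761)
11^2 = (11^1)^2 ≡ 11^2 = 121 ≡ 121 (mod 761)
11^4 = (11^2)^2 ≡ 121^2 = 14641 ≡ 182 (mod 761)
11^8 = (11^4)^2 ≡ 182^2 = 33124 ≡ 401 (mod 761)
11^16 = (11^8)^2 ≡ 401^2 = 160801 ≡ 230 (mod 761)
11^32 = (11^16)^2 ≡ 230^2 = 52900 ≡ 391 (mod 761)
11^47 = 11^32 · 11^8 · 11^4 · 11^2 · 11^1 ≡ 391 · 401 · 182 · 121 · 11 ≡ 12 (mod 761).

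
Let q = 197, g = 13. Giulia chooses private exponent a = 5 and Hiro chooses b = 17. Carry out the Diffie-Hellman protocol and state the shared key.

Giulia sends A = g^a mod q = 13^5 mod 197.
13^1 ≡ 13 (mod 197)
13^2 = (13^1)^2 ≡ 13^2 = 169 ≡ 169 (mod 197)
13^4 = (13^2)^2 ≡ 169^2 = 28561 ≡ 193 (mod 197)
13^5 = 13^4 · 13^1 ≡ 193 · 13 ≡ 145 (mod 197).
So A = 145. Hiro then computes K = A^b mod q = 145^17 mod 197.
145^1 ≡ 145 (mod 197)
145^2 = (145^1)^2 ≡ 145^2 = 21025 ≡ 143 (mod 197)
145^4 = (145^2)^2 ≡ 143^2 = 20449 ≡ 158 (mod 197)
145^8 = (145^4)^2 ≡ 158^2 = 24964 ≡ 142 (mod 197)
145^16 = (145^8)^2 ≡ 142^2 = 20164 ≡ 70 (mod 197)
145^17 = 145^16 · 145^1 ≡ 70 · 145 ≡ 103 (mod 197).

103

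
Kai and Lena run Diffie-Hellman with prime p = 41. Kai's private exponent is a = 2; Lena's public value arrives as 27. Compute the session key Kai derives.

32

Shared key K = 27^2 mod 41.
27^1 ≡ 27 (mod 41)
27^2 = (27^1)^2 ≡ 27^2 = 729 ≡ 32 (mod 41)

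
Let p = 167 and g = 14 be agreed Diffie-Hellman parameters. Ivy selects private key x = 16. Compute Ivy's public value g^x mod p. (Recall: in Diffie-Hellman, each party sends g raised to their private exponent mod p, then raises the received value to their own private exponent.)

Public value = 14^16 mod 167.
14^1 ≡ 14 (mod 167)
14^2 = (14^1)^2 ≡ 14^2 = 196 ≡ 29 (mod 167)
14^4 = (14^2)^2 ≡ 29^2 = 841 ≡ 6 (mod 167)
14^8 = (14^4)^2 ≡ 6^2 = 36 ≡ 36 (mod 167)
14^16 = (14^8)^2 ≡ 36^2 = 1296 ≡ 127 (mod 167)

127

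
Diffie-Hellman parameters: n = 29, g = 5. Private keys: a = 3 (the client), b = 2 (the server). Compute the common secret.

The client sends A = g^a mod n = 5^3 mod 29.
5^1 ≡ 5 (mod 29)
5^2 = (5^1)^2 ≡ 5^2 = 25 ≡ 25 (mod 29)
5^3 = 5^2 · 5^1 ≡ 25 · 5 ≡ 9 (mod 29).
So A = 9. The server then computes K = A^b mod n = 9^2 mod 29.
9^1 ≡ 9 (mod 29)
9^2 = (9^1)^2 ≡ 9^2 = 81 ≡ 23 (mod 29)

23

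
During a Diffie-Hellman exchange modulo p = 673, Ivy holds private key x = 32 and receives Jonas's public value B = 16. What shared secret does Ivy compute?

Shared key K = 16^32 mod 673.
16^1 ≡ 16 (mod 673)
16^2 = (16^1)^2 ≡ 16^2 = 256 ≡ 256 (mod 673)
16^4 = (16^2)^2 ≡ 256^2 = 65536 ≡ 255 (mod 673)
16^8 = (16^4)^2 ≡ 255^2 = 65025 ≡ 417 (mod 673)
16^16 = (16^8)^2 ≡ 417^2 = 173889 ≡ 255 (mod 673)
16^32 = (16^16)^2 ≡ 255^2 = 65025 ≡ 417 (mod 673)

417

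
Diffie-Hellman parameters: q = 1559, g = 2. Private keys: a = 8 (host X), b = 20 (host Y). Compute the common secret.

Host X sends A = g^a mod q = 2^8 mod 1559.
2^1 ≡ 2 (mod 1559)
2^2 = (2^1)^2 ≡ 2^2 = 4 ≡ 4 (mod 1559)
2^4 = (2^2)^2 ≡ 4^2 = 16 ≡ 16 (mod 1559)
2^8 = (2^4)^2 ≡ 16^2 = 256 ≡ 256 (mod 1559)
So A = 256. Host Y then computes K = A^b mod q = 256^20 mod 1559.
256^1 ≡ 256 (mod 1559)
256^2 = (256^1)^2 ≡ 256^2 = 65536 ≡ 58 (mod 1559)
256^4 = (256^2)^2 ≡ 58^2 = 3364 ≡ 246 (mod 1559)
256^8 = (256^4)^2 ≡ 246^2 = 60516 ≡ 1274 (mod 1559)
256^16 = (256^8)^2 ≡ 1274^2 = 1623076 ≡ 157 (mod 1559)
256^20 = 256^16 · 256^4 ≡ 157 · 246 ≡ 1206 (mod 1559).

1206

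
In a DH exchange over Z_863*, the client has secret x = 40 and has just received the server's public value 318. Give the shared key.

803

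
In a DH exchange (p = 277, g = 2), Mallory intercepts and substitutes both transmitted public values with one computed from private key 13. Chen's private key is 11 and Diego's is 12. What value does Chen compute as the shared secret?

245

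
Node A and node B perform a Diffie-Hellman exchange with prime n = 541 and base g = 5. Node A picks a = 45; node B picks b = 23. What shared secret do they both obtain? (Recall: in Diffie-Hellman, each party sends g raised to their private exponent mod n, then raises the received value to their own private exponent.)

411

Node B sends B = g^b mod n = 5^23 mod 541.
5^1 ≡ 5 (mod 541)
5^2 = (5^1)^2 ≡ 5^2 = 25 ≡ 25 (mod 541)
5^4 = (5^2)^2 ≡ 25^2 = 625 ≡ 84 (mod 541)
5^8 = (5^4)^2 ≡ 84^2 = 7056 ≡ 23 (mod 541)
5^16 = (5^8)^2 ≡ 23^2 = 529 ≡ 529 (mod 541)
5^23 = 5^16 · 5^4 · 5^2 · 5^1 ≡ 529 · 84 · 25 · 5 ≡ 53 (mod 541).
So B = 53. Node A then computes K = B^a mod n = 53^45 mod 541.
53^1 ≡ 53 (mod 541)
53^2 = (53^1)^2 ≡ 53^2 = 2809 ≡ 104 (mod 541)
53^4 = (53^2)^2 ≡ 104^2 = 10816 ≡ 537 (mod 541)
53^8 = (53^4)^2 ≡ 537^2 = 288369 ≡ 16 (mod 541)
53^16 = (53^8)^2 ≡ 16^2 = 256 ≡ 256 (mod 541)
53^32 = (53^16)^2 ≡ 256^2 = 65536 ≡ 75 (mod 541)
53^45 = 53^32 · 53^8 · 53^4 · 53^1 ≡ 75 · 16 · 537 · 53 ≡ 411 (mod 541).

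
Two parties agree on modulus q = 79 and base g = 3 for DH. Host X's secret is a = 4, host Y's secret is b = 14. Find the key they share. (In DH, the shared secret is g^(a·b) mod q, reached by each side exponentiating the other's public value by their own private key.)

Host Y sends B = g^b mod q = 3^14 mod 79.
3^1 ≡ 3 (mod 79)
3^2 = (3^1)^2 ≡ 3^2 = 9 ≡ 9 (mod 79)
3^4 = (3^2)^2 ≡ 9^2 = 81 ≡ 2 (mod 79)
3^8 = (3^4)^2 ≡ 2^2 = 4 ≡ 4 (mod 79)
3^14 = 3^8 · 3^4 · 3^2 ≡ 4 · 2 · 9 ≡ 72 (mod 79).
So B = 72. Host X then computes K = B^a mod q = 72^4 mod 79.
72^1 ≡ 72 (mod 79)
72^2 = (72^1)^2 ≡ 72^2 = 5184 ≡ 49 (mod 79)
72^4 = (72^2)^2 ≡ 49^2 = 2401 ≡ 31 (mod 79)

31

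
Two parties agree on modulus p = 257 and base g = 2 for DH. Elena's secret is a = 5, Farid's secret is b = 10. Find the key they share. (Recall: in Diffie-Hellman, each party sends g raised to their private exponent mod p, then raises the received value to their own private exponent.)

4

Elena sends A = g^a mod p = 2^5 mod 257.
2^1 ≡ 2 (mod 257)
2^2 = (2^1)^2 ≡ 2^2 = 4 ≡ 4 (mod 257)
2^4 = (2^2)^2 ≡ 4^2 = 16 ≡ 16 (mod 257)
2^5 = 2^4 · 2^1 ≡ 16 · 2 ≡ 32 (mod 257).
So A = 32. Farid then computes K = A^b mod p = 32^10 mod 257.
32^1 ≡ 32 (mod 257)
32^2 = (32^1)^2 ≡ 32^2 = 1024 ≡ 253 (mod 257)
32^4 = (32^2)^2 ≡ 253^2 = 64009 ≡ 16 (mod 257)
32^8 = (32^4)^2 ≡ 16^2 = 256 ≡ 256 (mod 257)
32^10 = 32^8 · 32^2 ≡ 256 · 253 ≡ 4 (mod 257).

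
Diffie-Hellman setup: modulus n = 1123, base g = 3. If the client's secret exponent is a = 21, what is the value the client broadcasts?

Public value = 3^21 mod 1123.
3^1 ≡ 3 (mod 1123)
3^2 = (3^1)^2 ≡ 3^2 = 9 ≡ 9 (mod 1123)
3^4 = (3^2)^2 ≡ 9^2 = 81 ≡ 81 (mod 1123)
3^8 = (3^4)^2 ≡ 81^2 = 6561 ≡ 946 (mod 1123)
3^16 = (3^8)^2 ≡ 946^2 = 894916 ≡ 1008 (mod 1123)
3^21 = 3^16 · 3^4 · 3^1 ≡ 1008 · 81 · 3 ≡ 130 (mod 1123).

130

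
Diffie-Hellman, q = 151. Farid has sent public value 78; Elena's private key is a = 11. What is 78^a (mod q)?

9

Shared key K = 78^11 mod 151.
78^1 ≡ 78 (mod 151)
78^2 = (78^1)^2 ≡ 78^2 = 6084 ≡ 44 (mod 151)
78^4 = (78^2)^2 ≡ 44^2 = 1936 ≡ 124 (mod 151)
78^8 = (78^4)^2 ≡ 124^2 = 15376 ≡ 125 (mod 151)
78^11 = 78^8 · 78^2 · 78^1 ≡ 125 · 44 · 78 ≡ 9 (mod 151).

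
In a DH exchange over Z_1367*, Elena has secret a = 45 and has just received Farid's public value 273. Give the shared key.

1032

Shared key K = 273^45 mod 1367.
273^1 ≡ 273 (mod 1367)
273^2 = (273^1)^2 ≡ 273^2 = 74529 ≡ 711 (mod 1367)
273^4 = (273^2)^2 ≡ 711^2 = 505521 ≡ 1098 (mod 1367)
273^8 = (273^4)^2 ≡ 1098^2 = 1205604 ≡ 1277 (mod 1367)
273^16 = (273^8)^2 ≡ 1277^2 = 1630729 ≡ 1265 (mod 1367)
273^32 = (273^16)^2 ≡ 1265^2 = 1600225 ≡ 835 (mod 1367)
273^45 = 273^32 · 273^8 · 273^4 · 273^1 ≡ 835 · 1277 · 1098 · 273 ≡ 1032 (mod 1367).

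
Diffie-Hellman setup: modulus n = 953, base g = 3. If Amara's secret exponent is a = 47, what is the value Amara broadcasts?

Public value = 3^47 mod 953.
3^1 ≡ 3 (mod 953)
3^2 = (3^1)^2 ≡ 3^2 = 9 ≡ 9 (mod 953)
3^4 = (3^2)^2 ≡ 9^2 = 81 ≡ 81 (mod 953)
3^8 = (3^4)^2 ≡ 81^2 = 6561 ≡ 843 (mod 953)
3^16 = (3^8)^2 ≡ 843^2 = 710649 ≡ 664 (mod 953)
3^32 = (3^16)^2 ≡ 664^2 = 440896 ≡ 610 (mod 953)
3^47 = 3^32 · 3^8 · 3^4 · 3^2 · 3^1 ≡ 610 · 843 · 81 · 9 · 3 ≡ 5 (mod 953).

5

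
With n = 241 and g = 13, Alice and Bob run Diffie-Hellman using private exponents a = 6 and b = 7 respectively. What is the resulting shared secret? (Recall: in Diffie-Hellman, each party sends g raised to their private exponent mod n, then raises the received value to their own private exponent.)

Bob sends B = g^b mod n = 13^7 mod 241.
13^1 ≡ 13 (mod 241)
13^2 = (13^1)^2 ≡ 13^2 = 169 ≡ 169 (mod 241)
13^4 = (13^2)^2 ≡ 169^2 = 28561 ≡ 123 (mod 241)
13^7 = 13^4 · 13^2 · 13^1 ≡ 123 · 169 · 13 ≡ 70 (mod 241).
So B = 70. Alice then computes K = B^a mod n = 70^6 mod 241.
70^1 ≡ 70 (mod 241)
70^2 = (70^1)^2 ≡ 70^2 = 4900 ≡ 80 (mod 241)
70^4 = (70^2)^2 ≡ 80^2 = 6400 ≡ 134 (mod 241)
70^6 = 70^4 · 70^2 ≡ 134 · 80 ≡ 116 (mod 241).

116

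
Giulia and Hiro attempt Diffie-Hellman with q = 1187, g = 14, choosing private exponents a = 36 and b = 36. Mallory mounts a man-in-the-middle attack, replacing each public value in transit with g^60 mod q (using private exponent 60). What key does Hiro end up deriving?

855

Hiro receives Mallory's public value M = 14^60 mod 1187 instead of the honest one.
14^1 ≡ 14 (mod 1187)
14^2 = (14^1)^2 ≡ 14^2 = 196 ≡ 196 (mod 1187)
14^4 = (14^2)^2 ≡ 196^2 = 38416 ≡ 432 (mod 1187)
14^8 = (14^4)^2 ≡ 432^2 = 186624 ≡ 265 (mod 1187)
14^16 = (14^8)^2 ≡ 265^2 = 70225 ≡ 192 (mod 1187)
14^32 = (14^16)^2 ≡ 192^2 = 36864 ≡ 67 (mod 1187)
14^60 = 14^32 · 14^16 · 14^8 · 14^4 ≡ 67 · 192 · 265 · 432 ≡ 178 (mod 1187).
So M = 178. Hiro computes K = M^36 mod 1187.
178^1 ≡ 178 (mod 1187)
178^2 = (178^1)^2 ≡ 178^2 = 31684 ≡ 822 (mod 1187)
178^4 = (178^2)^2 ≡ 822^2 = 675684 ≡ 281 (mod 1187)
178^8 = (178^4)^2 ≡ 281^2 = 78961 ≡ 619 (mod 1187)
178^16 = (178^8)^2 ≡ 619^2 = 383161 ≡ 947 (mod 1187)
178^32 = (178^16)^2 ≡ 947^2 = 896809 ≡ 624 (mod 1187)
178^36 = 178^32 · 178^4 ≡ 624 · 281 ≡ 855 (mod 1187).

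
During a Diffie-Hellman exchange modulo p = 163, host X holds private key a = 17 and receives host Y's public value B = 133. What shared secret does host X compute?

Shared key K = 133^17 mod 163.
133^1 ≡ 133 (mod 163)
133^2 = (133^1)^2 ≡ 133^2 = 17689 ≡ 85 (mod 163)
133^4 = (133^2)^2 ≡ 85^2 = 7225 ≡ 53 (mod 163)
133^8 = (133^4)^2 ≡ 53^2 = 2809 ≡ 38 (mod 163)
133^16 = (133^8)^2 ≡ 38^2 = 1444 ≡ 140 (mod 163)
133^17 = 133^16 · 133^1 ≡ 140 · 133 ≡ 38 (mod 163).

38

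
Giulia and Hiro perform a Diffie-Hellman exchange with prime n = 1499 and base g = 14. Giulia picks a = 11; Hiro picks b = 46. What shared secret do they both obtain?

94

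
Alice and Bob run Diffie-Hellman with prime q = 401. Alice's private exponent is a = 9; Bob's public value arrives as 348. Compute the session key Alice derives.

Shared key K = 348^9 mod 401.
348^1 ≡ 348 (mod 401)
348^2 = (348^1)^2 ≡ 348^2 = 121104 ≡ 2 (mod 401)
348^4 = (348^2)^2 ≡ 2^2 = 4 ≡ 4 (mod 401)
348^8 = (348^4)^2 ≡ 4^2 = 16 ≡ 16 (mod 401)
348^9 = 348^8 · 348^1 ≡ 16 · 348 ≡ 355 (mod 401).

355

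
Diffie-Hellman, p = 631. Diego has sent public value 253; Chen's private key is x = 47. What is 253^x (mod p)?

Shared key K = 253^47 mod 631.
253^1 ≡ 253 (mod 631)
253^2 = (253^1)^2 ≡ 253^2 = 64009 ≡ 278 (mod 631)
253^4 = (253^2)^2 ≡ 278^2 = 77284 ≡ 302 (mod 631)
253^8 = (253^4)^2 ≡ 302^2 = 91204 ≡ 340 (mod 631)
253^16 = (253^8)^2 ≡ 340^2 = 115600 ≡ 127 (mod 631)
253^32 = (253^16)^2 ≡ 127^2 = 16129 ≡ 354 (mod 631)
253^47 = 253^32 · 253^8 · 253^4 · 253^2 · 253^1 ≡ 354 · 340 · 302 · 278 · 253 ≡ 472 (mod 631).

472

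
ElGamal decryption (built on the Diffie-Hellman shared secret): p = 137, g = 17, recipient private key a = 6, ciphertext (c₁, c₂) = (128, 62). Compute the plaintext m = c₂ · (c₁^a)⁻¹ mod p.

Shared mask s = c₁^a mod p = 128^6 mod 137.
128^1 ≡ 128 (mod 137)
128^2 = (128^1)^2 ≡ 128^2 = 16384 ≡ 81 (mod 137)
128^4 = (128^2)^2 ≡ 81^2 = 6561 ≡ 122 (mod 137)
128^6 = 128^4 · 128^2 ≡ 122 · 81 ≡ 18 (mod 137).
So s = 18; s⁻¹ ≡ 99 (mod 137).
m = c₂ · s⁻¹ mod 137 = 62 · 99 mod 137 = 110.

110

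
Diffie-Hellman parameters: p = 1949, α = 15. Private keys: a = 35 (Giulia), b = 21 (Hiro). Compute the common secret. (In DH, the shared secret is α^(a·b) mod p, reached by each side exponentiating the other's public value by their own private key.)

1403

Hiro sends B = α^b mod p = 15^21 mod 1949.
15^1 ≡ 15 (mod 1949)
15^2 = (15^1)^2 ≡ 15^2 = 225 ≡ 225 (mod 1949)
15^4 = (15^2)^2 ≡ 225^2 = 50625 ≡ 1900 (mod 1949)
15^8 = (15^4)^2 ≡ 1900^2 = 3610000 ≡ 452 (mod 1949)
15^16 = (15^8)^2 ≡ 452^2 = 204304 ≡ 1608 (mod 1949)
15^21 = 15^16 · 15^4 · 15^1 ≡ 1608 · 1900 · 15 ≡ 1163 (mod 1949).
So B = 1163. Giulia then computes K = B^a mod p = 1163^35 mod 1949.
1163^1 ≡ 1163 (mod 1949)
1163^2 = (1163^1)^2 ≡ 1163^2 = 1352569 ≡ 1912 (mod 1949)
1163^4 = (1163^2)^2 ≡ 1912^2 = 3655744 ≡ 1369 (mod 1949)
1163^8 = (1163^4)^2 ≡ 1369^2 = 1874161 ≡ 1172 (mod 1949)
1163^16 = (1163^8)^2 ≡ 1172^2 = 1373584 ≡ 1488 (mod 1949)
1163^32 = (1163^16)^2 ≡ 1488^2 = 2214144 ≡ 80 (mod 1949)
1163^35 = 1163^32 · 1163^2 · 1163^1 ≡ 80 · 1912 · 1163 ≡ 1403 (mod 1949).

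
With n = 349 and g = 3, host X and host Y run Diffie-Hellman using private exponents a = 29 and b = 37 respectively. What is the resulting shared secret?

227

Host Y sends B = g^b mod n = 3^37 mod 349.
3^1 ≡ 3 (mod 349)
3^2 = (3^1)^2 ≡ 3^2 = 9 ≡ 9 (mod 349)
3^4 = (3^2)^2 ≡ 9^2 = 81 ≡ 81 (mod 349)
3^8 = (3^4)^2 ≡ 81^2 = 6561 ≡ 279 (mod 349)
3^16 = (3^8)^2 ≡ 279^2 = 77841 ≡ 14 (mod 349)
3^32 = (3^16)^2 ≡ 14^2 = 196 ≡ 196 (mod 349)
3^37 = 3^32 · 3^4 · 3^1 ≡ 196 · 81 · 3 ≡ 164 (mod 349).
So B = 164. Host X then computes K = B^a mod n = 164^29 mod 349.
164^1 ≡ 164 (mod 349)
164^2 = (164^1)^2 ≡ 164^2 = 26896 ≡ 23 (mod 349)
164^4 = (164^2)^2 ≡ 23^2 = 529 ≡ 180 (mod 349)
164^8 = (164^4)^2 ≡ 180^2 = 32400 ≡ 292 (mod 349)
164^16 = (164^8)^2 ≡ 292^2 = 85264 ≡ 108 (mod 349)
164^29 = 164^16 · 164^8 · 164^4 · 164^1 ≡ 108 · 292 · 180 · 164 ≡ 227 (mod 349).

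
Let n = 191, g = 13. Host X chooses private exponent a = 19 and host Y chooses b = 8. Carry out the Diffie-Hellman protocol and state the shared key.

Host Y sends B = g^b mod n = 13^8 mod 191.
13^1 ≡ 13 (mod 191)
13^2 = (13^1)^2 ≡ 13^2 = 169 ≡ 169 (mod 191)
13^4 = (13^2)^2 ≡ 169^2 = 28561 ≡ 102 (mod 191)
13^8 = (13^4)^2 ≡ 102^2 = 10404 ≡ 90 (mod 191)
So B = 90. Host X then computes K = B^a mod n = 90^19 mod 191.
90^1 ≡ 90 (mod 191)
90^2 = (90^1)^2 ≡ 90^2 = 8100 ≡ 78 (mod 191)
90^4 = (90^2)^2 ≡ 78^2 = 6084 ≡ 163 (mod 191)
90^8 = (90^4)^2 ≡ 163^2 = 26569 ≡ 20 (mod 191)
90^16 = (90^8)^2 ≡ 20^2 = 400 ≡ 18 (mod 191)
90^19 = 90^16 · 90^2 · 90^1 ≡ 18 · 78 · 90 ≡ 109 (mod 191).

109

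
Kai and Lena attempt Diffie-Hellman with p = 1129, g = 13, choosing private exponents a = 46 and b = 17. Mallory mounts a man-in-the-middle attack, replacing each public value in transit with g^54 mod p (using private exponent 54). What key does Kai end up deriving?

96

Kai receives Mallory's public value M = 13^54 mod 1129 instead of the honest one.
13^1 ≡ 13 (mod 1129)
13^2 = (13^1)^2 ≡ 13^2 = 169 ≡ 169 (mod 1129)
13^4 = (13^2)^2 ≡ 169^2 = 28561 ≡ 336 (mod 1129)
13^8 = (13^4)^2 ≡ 336^2 = 112896 ≡ 1125 (mod 1129)
13^16 = (13^8)^2 ≡ 1125^2 = 1265625 ≡ 16 (mod 1129)
13^32 = (13^16)^2 ≡ 16^2 = 256 ≡ 256 (mod 1129)
13^54 = 13^32 · 13^16 · 13^4 · 13^2 ≡ 256 · 16 · 336 · 169 ≡ 845 (mod 1129).
So M = 845. Kai computes K = M^46 mod 1129.
845^1 ≡ 845 (mod 1129)
845^2 = (845^1)^2 ≡ 845^2 = 714025 ≡ 497 (mod 1129)
845^4 = (845^2)^2 ≡ 497^2 = 247009 ≡ 887 (mod 1129)
845^8 = (845^4)^2 ≡ 887^2 = 786769 ≡ 985 (mod 1129)
845^16 = (845^8)^2 ≡ 985^2 = 970225 ≡ 414 (mod 1129)
845^32 = (845^16)^2 ≡ 414^2 = 171396 ≡ 917 (mod 1129)
845^46 = 845^32 · 845^8 · 845^4 · 845^2 ≡ 917 · 985 · 887 · 497 ≡ 96 (mod 1129).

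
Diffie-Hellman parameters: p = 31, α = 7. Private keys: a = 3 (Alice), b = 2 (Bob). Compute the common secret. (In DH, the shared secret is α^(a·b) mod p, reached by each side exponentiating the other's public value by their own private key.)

4

Bob sends B = α^b mod p = 7^2 mod 31.
7^1 ≡ 7 (mod 31)
7^2 = (7^1)^2 ≡ 7^2 = 49 ≡ 18 (mod 31)
So B = 18. Alice then computes K = B^a mod p = 18^3 mod 31.
18^1 ≡ 18 (mod 31)
18^2 = (18^1)^2 ≡ 18^2 = 324 ≡ 14 (mod 31)
18^3 = 18^2 · 18^1 ≡ 14 · 18 ≡ 4 (mod 31).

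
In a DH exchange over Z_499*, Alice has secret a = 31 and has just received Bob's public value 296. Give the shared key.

39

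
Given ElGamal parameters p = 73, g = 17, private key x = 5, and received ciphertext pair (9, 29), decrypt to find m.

42

Shared mask s = c₁^x mod p = 9^5 mod 73.
9^1 ≡ 9 (mod 73)
9^2 = (9^1)^2 ≡ 9^2 = 81 ≡ 8 (mod 73)
9^4 = (9^2)^2 ≡ 8^2 = 64 ≡ 64 (mod 73)
9^5 = 9^4 · 9^1 ≡ 64 · 9 ≡ 65 (mod 73).
So s = 65; s⁻¹ ≡ 9 (mod 73).
m = c₂ · s⁻¹ mod 73 = 29 · 9 mod 73 = 42.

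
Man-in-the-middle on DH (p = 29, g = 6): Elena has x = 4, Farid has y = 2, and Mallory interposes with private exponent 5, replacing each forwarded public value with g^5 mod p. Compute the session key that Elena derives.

24

Elena receives Mallory's public value M = 6^5 mod 29 instead of the honest one.
6^1 ≡ 6 (mod 29)
6^2 = (6^1)^2 ≡ 6^2 = 36 ≡ 7 (mod 29)
6^4 = (6^2)^2 ≡ 7^2 = 49 ≡ 20 (mod 29)
6^5 = 6^4 · 6^1 ≡ 20 · 6 ≡ 4 (mod 29).
So M = 4. Elena computes K = M^4 mod 29.
4^1 ≡ 4 (mod 29)
4^2 = (4^1)^2 ≡ 4^2 = 16 ≡ 16 (mod 29)
4^4 = (4^2)^2 ≡ 16^2 = 256 ≡ 24 (mod 29)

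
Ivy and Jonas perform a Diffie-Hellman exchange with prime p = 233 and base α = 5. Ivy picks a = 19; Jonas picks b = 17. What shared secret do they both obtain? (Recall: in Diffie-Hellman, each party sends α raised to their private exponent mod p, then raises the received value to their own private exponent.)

Ivy sends A = α^a mod p = 5^19 mod 233.
5^1 ≡ 5 (mod 233)
5^2 = (5^1)^2 ≡ 5^2 = 25 ≡ 25 (mod 233)
5^4 = (5^2)^2 ≡ 25^2 = 625 ≡ 159 (mod 233)
5^8 = (5^4)^2 ≡ 159^2 = 25281 ≡ 117 (mod 233)
5^16 = (5^8)^2 ≡ 117^2 = 13689 ≡ 175 (mod 233)
5^19 = 5^16 · 5^2 · 5^1 ≡ 175 · 25 · 5 ≡ 206 (mod 233).
So A = 206. Jonas then computes K = A^b mod p = 206^17 mod 233.
206^1 ≡ 206 (mod 233)
206^2 = (206^1)^2 ≡ 206^2 = 42436 ≡ 30 (mod 233)
206^4 = (206^2)^2 ≡ 30^2 = 900 ≡ 201 (mod 233)
206^8 = (206^4)^2 ≡ 201^2 = 40401 ≡ 92 (mod 233)
206^16 = (206^8)^2 ≡ 92^2 = 8464 ≡ 76 (mod 233)
206^17 = 206^16 · 206^1 ≡ 76 · 206 ≡ 45 (mod 233).

45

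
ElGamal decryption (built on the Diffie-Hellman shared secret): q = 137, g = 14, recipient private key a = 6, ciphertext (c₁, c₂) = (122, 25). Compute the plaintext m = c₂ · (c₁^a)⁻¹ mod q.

Shared mask s = c₁^a mod q = 122^6 mod 137.
122^1 ≡ 122 (mod 137)
122^2 = (122^1)^2 ≡ 122^2 = 14884 ≡ 88 (mod 137)
122^4 = (122^2)^2 ≡ 88^2 = 7744 ≡ 72 (mod 137)
122^6 = 122^4 · 122^2 ≡ 72 · 88 ≡ 34 (mod 137).
So s = 34; s⁻¹ ≡ 133 (mod 137).
m = c₂ · s⁻¹ mod 137 = 25 · 133 mod 137 = 37.

37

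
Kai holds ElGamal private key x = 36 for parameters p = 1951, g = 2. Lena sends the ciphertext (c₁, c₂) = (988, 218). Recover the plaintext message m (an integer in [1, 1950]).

Shared mask s = c₁^x mod p = 988^36 mod 1951.
988^1 ≡ 988 (mod 1951)
988^2 = (988^1)^2 ≡ 988^2 = 976144 ≡ 644 (mod 1951)
988^4 = (988^2)^2 ≡ 644^2 = 414736 ≡ 1124 (mod 1951)
988^8 = (988^4)^2 ≡ 1124^2 = 1263376 ≡ 1079 (mod 1951)
988^16 = (988^8)^2 ≡ 1079^2 = 1164241 ≡ 1445 (mod 1951)
988^32 = (988^16)^2 ≡ 1445^2 = 2088025 ≡ 455 (mod 1951)
988^36 = 988^32 · 988^4 ≡ 455 · 1124 ≡ 258 (mod 1951).
So s = 258; s⁻¹ ≡ 1036 (mod 1951).
m = c₂ · s⁻¹ mod 1951 = 218 · 1036 mod 1951 = 1483.

1483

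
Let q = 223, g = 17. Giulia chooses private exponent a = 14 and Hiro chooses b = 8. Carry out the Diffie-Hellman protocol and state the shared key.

17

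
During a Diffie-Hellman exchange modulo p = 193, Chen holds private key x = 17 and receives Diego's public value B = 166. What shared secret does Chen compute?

Shared key K = 166^17 mod 193.
166^1 ≡ 166 (mod 193)
166^2 = (166^1)^2 ≡ 166^2 = 27556 ≡ 150 (mod 193)
166^4 = (166^2)^2 ≡ 150^2 = 22500 ≡ 112 (mod 193)
166^8 = (166^4)^2 ≡ 112^2 = 12544 ≡ 192 (mod 193)
166^16 = (166^8)^2 ≡ 192^2 = 36864 ≡ 1 (mod 193)
166^17 = 166^16 · 166^1 ≡ 1 · 166 ≡ 166 (mod 193).

166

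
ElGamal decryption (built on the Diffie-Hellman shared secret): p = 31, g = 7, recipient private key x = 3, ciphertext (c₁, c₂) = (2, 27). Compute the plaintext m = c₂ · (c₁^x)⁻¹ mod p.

15

Shared mask s = c₁^x mod p = 2^3 mod 31.
2^1 ≡ 2 (mod 31)
2^2 = (2^1)^2 ≡ 2^2 = 4 ≡ 4 (mod 31)
2^3 = 2^2 · 2^1 ≡ 4 · 2 ≡ 8 (mod 31).
So s = 8; s⁻¹ ≡ 4 (mod 31).
m = c₂ · s⁻¹ mod 31 = 27 · 4 mod 31 = 15.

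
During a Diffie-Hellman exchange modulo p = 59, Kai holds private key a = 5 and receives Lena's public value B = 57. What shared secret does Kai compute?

Shared key K = 57^5 mod 59.
57^1 ≡ 57 (mod 59)
57^2 = (57^1)^2 ≡ 57^2 = 3249 ≡ 4 (mod 59)
57^4 = (57^2)^2 ≡ 4^2 = 16 ≡ 16 (mod 59)
57^5 = 57^4 · 57^1 ≡ 16 · 57 ≡ 27 (mod 59).

27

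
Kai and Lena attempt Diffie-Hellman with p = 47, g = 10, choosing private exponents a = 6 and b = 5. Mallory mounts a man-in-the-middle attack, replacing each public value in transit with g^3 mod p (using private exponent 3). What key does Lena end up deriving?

Lena receives Mallory's public value M = 10^3 mod 47 instead of the honest one.
10^1 ≡ 10 (mod 47)
10^2 = (10^1)^2 ≡ 10^2 = 100 ≡ 6 (mod 47)
10^3 = 10^2 · 10^1 ≡ 6 · 10 ≡ 13 (mod 47).
So M = 13. Lena computes K = M^5 mod 47.
13^1 ≡ 13 (mod 47)
13^2 = (13^1)^2 ≡ 13^2 = 169 ≡ 28 (mod 47)
13^4 = (13^2)^2 ≡ 28^2 = 784 ≡ 32 (mod 47)
13^5 = 13^4 · 13^1 ≡ 32 · 13 ≡ 40 (mod 47).

40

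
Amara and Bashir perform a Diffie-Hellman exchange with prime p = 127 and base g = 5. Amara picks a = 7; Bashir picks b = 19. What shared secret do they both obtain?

20

Bashir sends B = g^b mod p = 5^19 mod 127.
5^1 ≡ 5 (mod 127)
5^2 = (5^1)^2 ≡ 5^2 = 25 ≡ 25 (mod 127)
5^4 = (5^2)^2 ≡ 25^2 = 625 ≡ 117 (mod 127)
5^8 = (5^4)^2 ≡ 117^2 = 13689 ≡ 100 (mod 127)
5^16 = (5^8)^2 ≡ 100^2 = 10000 ≡ 94 (mod 127)
5^19 = 5^16 · 5^2 · 5^1 ≡ 94 · 25 · 5 ≡ 66 (mod 127).
So B = 66. Amara then computes K = B^a mod p = 66^7 mod 127.
66^1 ≡ 66 (mod 127)
66^2 = (66^1)^2 ≡ 66^2 = 4356 ≡ 38 (mod 127)
66^4 = (66^2)^2 ≡ 38^2 = 1444 ≡ 47 (mod 127)
66^7 = 66^4 · 66^2 · 66^1 ≡ 47 · 38 · 66 ≡ 20 (mod 127).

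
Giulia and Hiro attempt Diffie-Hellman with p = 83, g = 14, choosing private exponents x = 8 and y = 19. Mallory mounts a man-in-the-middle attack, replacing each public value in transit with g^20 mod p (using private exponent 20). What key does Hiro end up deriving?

68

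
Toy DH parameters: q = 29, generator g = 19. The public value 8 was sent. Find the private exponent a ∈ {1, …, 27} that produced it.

19

Try successive powers of 19 modulo 29:
19^1 ≡ 19
19^2 ≡ 13
19^3 ≡ 15
19^4 ≡ 24
19^5 ≡ 21
19^6 ≡ 22
19^7 ≡ 12
19^8 ≡ 25
19^9 ≡ 11
19^10 ≡ 6
19^11 ≡ 27
19^12 ≡ 20
19^13 ≡ 3
19^14 ≡ 28
19^15 ≡ 10
19^16 ≡ 16
19^17 ≡ 14
19^18 ≡ 5
19^19 ≡ 8
Found: a = 19.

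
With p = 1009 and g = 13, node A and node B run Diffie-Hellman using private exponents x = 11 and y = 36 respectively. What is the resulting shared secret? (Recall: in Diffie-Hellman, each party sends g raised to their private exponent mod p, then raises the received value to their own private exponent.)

469

Node A sends A = g^x mod p = 13^11 mod 1009.
13^1 ≡ 13 (mod 1009)
13^2 = (13^1)^2 ≡ 13^2 = 169 ≡ 169 (mod 1009)
13^4 = (13^2)^2 ≡ 169^2 = 28561 ≡ 309 (mod 1009)
13^8 = (13^4)^2 ≡ 309^2 = 95481 ≡ 635 (mod 1009)
13^11 = 13^8 · 13^2 · 13^1 ≡ 635 · 169 · 13 ≡ 657 (mod 1009).
So A = 657. Node B then computes K = A^y mod p = 657^36 mod 1009.
657^1 ≡ 657 (mod 1009)
657^2 = (657^1)^2 ≡ 657^2 = 431649 ≡ 806 (mod 1009)
657^4 = (657^2)^2 ≡ 806^2 = 649636 ≡ 849 (mod 1009)
657^8 = (657^4)^2 ≡ 849^2 = 720801 ≡ 375 (mod 1009)
657^16 = (657^8)^2 ≡ 375^2 = 140625 ≡ 374 (mod 1009)
657^32 = (657^16)^2 ≡ 374^2 = 139876 ≡ 634 (mod 1009)
657^36 = 657^32 · 657^4 ≡ 634 · 849 ≡ 469 (mod 1009).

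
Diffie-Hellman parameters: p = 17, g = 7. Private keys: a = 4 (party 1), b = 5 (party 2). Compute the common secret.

Party 1 sends A = g^a mod p = 7^4 mod 17.
7^1 ≡ 7 (mod 17)
7^2 = (7^1)^2 ≡ 7^2 = 49 ≡ 15 (mod 17)
7^4 = (7^2)^2 ≡ 15^2 = 225 ≡ 4 (mod 17)
So A = 4. Party 2 then computes K = A^b mod p = 4^5 mod 17.
4^1 ≡ 4 (mod 17)
4^2 = (4^1)^2 ≡ 4^2 = 16 ≡ 16 (mod 17)
4^4 = (4^2)^2 ≡ 16^2 = 256 ≡ 1 (mod 17)
4^5 = 4^4 · 4^1 ≡ 1 · 4 ≡ 4 (mod 17).

4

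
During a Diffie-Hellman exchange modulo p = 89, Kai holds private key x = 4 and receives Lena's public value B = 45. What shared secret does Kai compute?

39

Shared key K = 45^4 mod 89.
45^1 ≡ 45 (mod 89)
45^2 = (45^1)^2 ≡ 45^2 = 2025 ≡ 67 (mod 89)
45^4 = (45^2)^2 ≡ 67^2 = 4489 ≡ 39 (mod 89)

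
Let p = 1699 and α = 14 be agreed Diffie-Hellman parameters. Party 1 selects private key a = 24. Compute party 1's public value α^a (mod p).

Public value = 14^24 (mod 1699).
14^1 ≡ 14 (mod 1699)
14^2 = (14^1)^2 ≡ 14^2 = 196 ≡ 196 (mod 1699)
14^4 = (14^2)^2 ≡ 196^2 = 38416 ≡ 1038 (mod 1699)
14^8 = (14^4)^2 ≡ 1038^2 = 1077444 ≡ 278 (mod 1699)
14^16 = (14^8)^2 ≡ 278^2 = 77284 ≡ 829 (mod 1699)
14^24 = 14^16 · 14^8 ≡ 829 · 278 ≡ 1097 (mod 1699).

1097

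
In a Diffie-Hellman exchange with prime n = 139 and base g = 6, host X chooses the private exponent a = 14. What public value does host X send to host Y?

100

Public value = 6^14 mod 139.
6^1 ≡ 6 (mod 139)
6^2 = (6^1)^2 ≡ 6^2 = 36 ≡ 36 (mod 139)
6^4 = (6^2)^2 ≡ 36^2 = 1296 ≡ 45 (mod 139)
6^8 = (6^4)^2 ≡ 45^2 = 2025 ≡ 79 (mod 139)
6^14 = 6^8 · 6^4 · 6^2 ≡ 79 · 45 · 36 ≡ 100 (mod 139).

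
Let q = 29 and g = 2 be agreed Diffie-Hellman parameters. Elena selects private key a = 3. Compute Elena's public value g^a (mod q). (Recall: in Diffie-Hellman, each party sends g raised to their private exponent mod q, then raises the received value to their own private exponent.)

8

Public value = 2^3 (mod 29).
2^1 ≡ 2 (mod 29)
2^2 = (2^1)^2 ≡ 2^2 = 4 ≡ 4 (mod 29)
2^3 = 2^2 · 2^1 ≡ 4 · 2 ≡ 8 (mod 29).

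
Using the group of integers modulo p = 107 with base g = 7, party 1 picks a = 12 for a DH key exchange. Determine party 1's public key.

33

Public value = 7^12 (mod 107).
7^1 ≡ 7 (mod 107)
7^2 = (7^1)^2 ≡ 7^2 = 49 ≡ 49 (mod 107)
7^4 = (7^2)^2 ≡ 49^2 = 2401 ≡ 47 (mod 107)
7^8 = (7^4)^2 ≡ 47^2 = 2209 ≡ 69 (mod 107)
7^12 = 7^8 · 7^4 ≡ 69 · 47 ≡ 33 (mod 107).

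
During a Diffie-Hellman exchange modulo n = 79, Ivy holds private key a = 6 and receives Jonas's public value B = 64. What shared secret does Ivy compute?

Shared key K = 64^6 mod 79.
64^1 ≡ 64 (mod 79)
64^2 = (64^1)^2 ≡ 64^2 = 4096 ≡ 67 (mod 79)
64^4 = (64^2)^2 ≡ 67^2 = 4489 ≡ 65 (mod 79)
64^6 = 64^4 · 64^2 ≡ 65 · 67 ≡ 10 (mod 79).

10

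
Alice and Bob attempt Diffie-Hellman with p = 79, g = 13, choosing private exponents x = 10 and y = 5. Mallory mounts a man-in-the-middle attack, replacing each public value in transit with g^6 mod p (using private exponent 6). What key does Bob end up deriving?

18

Bob receives Mallory's public value M = 13^6 mod 79 instead of the honest one.
13^1 ≡ 13 (mod 79)
13^2 = (13^1)^2 ≡ 13^2 = 169 ≡ 11 (mod 79)
13^4 = (13^2)^2 ≡ 11^2 = 121 ≡ 42 (mod 79)
13^6 = 13^4 · 13^2 ≡ 42 · 11 ≡ 67 (mod 79).
So M = 67. Bob computes K = M^5 mod 79.
67^1 ≡ 67 (mod 79)
67^2 = (67^1)^2 ≡ 67^2 = 4489 ≡ 65 (mod 79)
67^4 = (67^2)^2 ≡ 65^2 = 4225 ≡ 38 (mod 79)
67^5 = 67^4 · 67^1 ≡ 38 · 67 ≡ 18 (mod 79).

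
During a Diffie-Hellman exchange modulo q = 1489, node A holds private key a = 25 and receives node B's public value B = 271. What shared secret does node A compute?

1469

Shared key K = 271^25 mod 1489.
271^1 ≡ 271 (mod 1489)
271^2 = (271^1)^2 ≡ 271^2 = 73441 ≡ 480 (mod 1489)
271^4 = (271^2)^2 ≡ 480^2 = 230400 ≡ 1094 (mod 1489)
271^8 = (271^4)^2 ≡ 1094^2 = 1196836 ≡ 1169 (mod 1489)
271^16 = (271^8)^2 ≡ 1169^2 = 1366561 ≡ 1148 (mod 1489)
271^25 = 271^16 · 271^8 · 271^1 ≡ 1148 · 1169 · 271 ≡ 1469 (mod 1489).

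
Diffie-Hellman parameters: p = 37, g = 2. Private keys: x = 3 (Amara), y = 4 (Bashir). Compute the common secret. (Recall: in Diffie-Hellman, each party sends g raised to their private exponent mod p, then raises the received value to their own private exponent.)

Amara sends A = g^x mod p = 2^3 mod 37.
2^1 ≡ 2 (mod 37)
2^2 = (2^1)^2 ≡ 2^2 = 4 ≡ 4 (mod 37)
2^3 = 2^2 · 2^1 ≡ 4 · 2 ≡ 8 (mod 37).
So A = 8. Bashir then computes K = A^y mod p = 8^4 mod 37.
8^1 ≡ 8 (mod 37)
8^2 = (8^1)^2 ≡ 8^2 = 64 ≡ 27 (mod 37)
8^4 = (8^2)^2 ≡ 27^2 = 729 ≡ 26 (mod 37)

26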